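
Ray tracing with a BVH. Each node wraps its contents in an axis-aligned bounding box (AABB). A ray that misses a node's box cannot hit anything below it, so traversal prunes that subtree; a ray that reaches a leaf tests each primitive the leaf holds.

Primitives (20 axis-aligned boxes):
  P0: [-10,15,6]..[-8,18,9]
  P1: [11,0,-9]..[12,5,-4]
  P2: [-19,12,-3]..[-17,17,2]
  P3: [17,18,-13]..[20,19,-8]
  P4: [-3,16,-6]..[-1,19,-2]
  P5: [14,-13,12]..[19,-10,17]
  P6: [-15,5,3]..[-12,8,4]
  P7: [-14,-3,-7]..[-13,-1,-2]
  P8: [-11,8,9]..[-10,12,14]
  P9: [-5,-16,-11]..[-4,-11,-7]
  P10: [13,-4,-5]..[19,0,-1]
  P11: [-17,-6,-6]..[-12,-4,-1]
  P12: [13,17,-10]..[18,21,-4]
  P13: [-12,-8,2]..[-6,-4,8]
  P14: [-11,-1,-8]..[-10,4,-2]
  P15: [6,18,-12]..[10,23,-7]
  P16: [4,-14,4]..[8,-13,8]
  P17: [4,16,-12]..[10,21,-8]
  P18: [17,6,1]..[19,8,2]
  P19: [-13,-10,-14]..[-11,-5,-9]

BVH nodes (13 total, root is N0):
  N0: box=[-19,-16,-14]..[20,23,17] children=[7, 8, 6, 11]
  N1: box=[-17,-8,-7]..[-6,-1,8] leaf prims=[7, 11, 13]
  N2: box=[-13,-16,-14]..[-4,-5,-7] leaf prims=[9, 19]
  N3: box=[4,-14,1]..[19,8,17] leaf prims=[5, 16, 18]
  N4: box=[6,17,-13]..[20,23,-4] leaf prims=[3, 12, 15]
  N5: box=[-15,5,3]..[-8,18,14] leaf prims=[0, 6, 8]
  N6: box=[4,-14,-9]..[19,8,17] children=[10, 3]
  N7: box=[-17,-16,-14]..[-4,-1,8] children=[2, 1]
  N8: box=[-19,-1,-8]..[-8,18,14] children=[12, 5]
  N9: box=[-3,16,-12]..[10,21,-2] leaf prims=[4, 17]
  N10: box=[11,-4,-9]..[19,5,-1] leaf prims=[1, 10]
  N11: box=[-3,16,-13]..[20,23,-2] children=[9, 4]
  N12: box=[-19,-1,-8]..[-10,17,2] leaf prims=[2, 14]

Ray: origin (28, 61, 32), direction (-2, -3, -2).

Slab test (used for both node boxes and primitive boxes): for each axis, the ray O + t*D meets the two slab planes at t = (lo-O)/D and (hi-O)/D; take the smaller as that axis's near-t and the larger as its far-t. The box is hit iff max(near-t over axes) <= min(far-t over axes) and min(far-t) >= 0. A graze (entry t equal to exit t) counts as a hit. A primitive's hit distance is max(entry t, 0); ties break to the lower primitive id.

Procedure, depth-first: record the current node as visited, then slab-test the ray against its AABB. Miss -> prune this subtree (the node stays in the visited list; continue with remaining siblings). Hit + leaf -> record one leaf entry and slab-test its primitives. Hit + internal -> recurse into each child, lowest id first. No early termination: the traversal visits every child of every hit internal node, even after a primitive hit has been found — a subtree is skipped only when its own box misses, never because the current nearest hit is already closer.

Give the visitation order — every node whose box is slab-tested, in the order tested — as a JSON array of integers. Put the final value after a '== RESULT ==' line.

Walk:
N0 x:[4,47/2] y:[38/3,77/3] z:[15/2,23] -> hit [38/3,23], descend [6, 7, 8, 11]
  N6 x:[9/2,12] y:[53/3,25] z:[15/2,41/2] -> miss, prune
  N7 x:[16,45/2] y:[62/3,77/3] z:[12,23] -> hit [62/3,45/2], descend [1, 2]
    N1 x:[17,45/2] y:[62/3,23] z:[12,39/2] -> miss, prune
    N2 x:[16,41/2] y:[22,77/3] z:[39/2,23] -> miss, prune
  N8 x:[18,47/2] y:[43/3,62/3] z:[9,20] -> hit [18,20], descend [5, 12]
    N5 x:[18,43/2] y:[43/3,56/3] z:[9,29/2] -> miss, prune
    N12 x:[19,47/2] y:[44/3,62/3] z:[15,20] -> hit [19,20] leaf, test {P2(miss), P14@t=19}
  N11 x:[4,31/2] y:[38/3,15] z:[17,45/2] -> miss, prune

Summary -> nodes [0, 6, 7, 1, 2, 8, 5, 12, 11]; box-tests=9; leaf-entries=1; first=P14

== RESULT ==
[0, 6, 7, 1, 2, 8, 5, 12, 11]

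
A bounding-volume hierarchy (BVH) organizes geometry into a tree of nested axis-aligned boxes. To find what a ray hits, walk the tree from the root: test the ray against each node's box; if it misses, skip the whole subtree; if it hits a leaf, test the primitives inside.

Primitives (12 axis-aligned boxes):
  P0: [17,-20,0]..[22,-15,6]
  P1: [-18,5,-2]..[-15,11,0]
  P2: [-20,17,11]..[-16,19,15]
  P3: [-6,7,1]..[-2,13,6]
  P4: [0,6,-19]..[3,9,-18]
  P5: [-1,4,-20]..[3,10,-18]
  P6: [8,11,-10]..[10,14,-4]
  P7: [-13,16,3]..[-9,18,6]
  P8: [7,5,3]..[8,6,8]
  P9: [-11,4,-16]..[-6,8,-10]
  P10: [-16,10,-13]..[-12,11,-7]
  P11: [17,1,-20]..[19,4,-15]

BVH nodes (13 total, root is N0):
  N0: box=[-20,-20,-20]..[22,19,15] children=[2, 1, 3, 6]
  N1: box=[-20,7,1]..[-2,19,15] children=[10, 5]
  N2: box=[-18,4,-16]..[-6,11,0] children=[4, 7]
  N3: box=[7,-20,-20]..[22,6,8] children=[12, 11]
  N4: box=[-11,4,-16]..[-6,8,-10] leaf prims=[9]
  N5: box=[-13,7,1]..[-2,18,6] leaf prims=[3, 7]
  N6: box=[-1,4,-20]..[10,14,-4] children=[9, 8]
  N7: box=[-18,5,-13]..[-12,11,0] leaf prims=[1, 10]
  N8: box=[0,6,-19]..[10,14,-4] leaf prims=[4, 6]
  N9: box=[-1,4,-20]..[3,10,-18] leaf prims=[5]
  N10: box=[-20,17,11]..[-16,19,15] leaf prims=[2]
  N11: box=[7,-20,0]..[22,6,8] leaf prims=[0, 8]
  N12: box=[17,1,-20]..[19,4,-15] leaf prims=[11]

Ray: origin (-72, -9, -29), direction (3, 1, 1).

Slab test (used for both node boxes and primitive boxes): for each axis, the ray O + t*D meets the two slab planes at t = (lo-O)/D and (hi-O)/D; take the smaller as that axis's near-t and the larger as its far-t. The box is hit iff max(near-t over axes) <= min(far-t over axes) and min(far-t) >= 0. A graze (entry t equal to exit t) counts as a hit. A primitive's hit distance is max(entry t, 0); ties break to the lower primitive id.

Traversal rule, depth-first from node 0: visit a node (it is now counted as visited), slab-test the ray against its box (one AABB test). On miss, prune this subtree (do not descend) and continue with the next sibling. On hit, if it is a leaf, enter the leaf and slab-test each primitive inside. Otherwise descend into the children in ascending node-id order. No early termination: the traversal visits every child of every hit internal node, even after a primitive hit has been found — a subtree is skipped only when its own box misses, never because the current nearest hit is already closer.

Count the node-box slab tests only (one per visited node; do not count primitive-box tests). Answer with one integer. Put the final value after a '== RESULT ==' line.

Walk:
N0 x:[52/3,94/3] y:[-11,28] z:[9,44] -> hit [52/3,28], descend [1, 2, 3, 6]
  N1 x:[52/3,70/3] y:[16,28] z:[30,44] -> miss, prune
  N2 x:[18,22] y:[13,20] z:[13,29] -> hit [18,20], descend [4, 7]
    N4 x:[61/3,22] y:[13,17] z:[13,19] -> miss, prune
    N7 x:[18,20] y:[14,20] z:[16,29] -> hit [18,20] leaf, test {P1(miss), P10@t=19}
  N3 x:[79/3,94/3] y:[-11,15] z:[9,37] -> miss, prune
  N6 x:[71/3,82/3] y:[13,23] z:[9,25] -> miss, prune

Summary -> nodes [0, 1, 2, 4, 7, 3, 6]; box-tests=7; leaf-entries=1; first=P10

== RESULT ==
7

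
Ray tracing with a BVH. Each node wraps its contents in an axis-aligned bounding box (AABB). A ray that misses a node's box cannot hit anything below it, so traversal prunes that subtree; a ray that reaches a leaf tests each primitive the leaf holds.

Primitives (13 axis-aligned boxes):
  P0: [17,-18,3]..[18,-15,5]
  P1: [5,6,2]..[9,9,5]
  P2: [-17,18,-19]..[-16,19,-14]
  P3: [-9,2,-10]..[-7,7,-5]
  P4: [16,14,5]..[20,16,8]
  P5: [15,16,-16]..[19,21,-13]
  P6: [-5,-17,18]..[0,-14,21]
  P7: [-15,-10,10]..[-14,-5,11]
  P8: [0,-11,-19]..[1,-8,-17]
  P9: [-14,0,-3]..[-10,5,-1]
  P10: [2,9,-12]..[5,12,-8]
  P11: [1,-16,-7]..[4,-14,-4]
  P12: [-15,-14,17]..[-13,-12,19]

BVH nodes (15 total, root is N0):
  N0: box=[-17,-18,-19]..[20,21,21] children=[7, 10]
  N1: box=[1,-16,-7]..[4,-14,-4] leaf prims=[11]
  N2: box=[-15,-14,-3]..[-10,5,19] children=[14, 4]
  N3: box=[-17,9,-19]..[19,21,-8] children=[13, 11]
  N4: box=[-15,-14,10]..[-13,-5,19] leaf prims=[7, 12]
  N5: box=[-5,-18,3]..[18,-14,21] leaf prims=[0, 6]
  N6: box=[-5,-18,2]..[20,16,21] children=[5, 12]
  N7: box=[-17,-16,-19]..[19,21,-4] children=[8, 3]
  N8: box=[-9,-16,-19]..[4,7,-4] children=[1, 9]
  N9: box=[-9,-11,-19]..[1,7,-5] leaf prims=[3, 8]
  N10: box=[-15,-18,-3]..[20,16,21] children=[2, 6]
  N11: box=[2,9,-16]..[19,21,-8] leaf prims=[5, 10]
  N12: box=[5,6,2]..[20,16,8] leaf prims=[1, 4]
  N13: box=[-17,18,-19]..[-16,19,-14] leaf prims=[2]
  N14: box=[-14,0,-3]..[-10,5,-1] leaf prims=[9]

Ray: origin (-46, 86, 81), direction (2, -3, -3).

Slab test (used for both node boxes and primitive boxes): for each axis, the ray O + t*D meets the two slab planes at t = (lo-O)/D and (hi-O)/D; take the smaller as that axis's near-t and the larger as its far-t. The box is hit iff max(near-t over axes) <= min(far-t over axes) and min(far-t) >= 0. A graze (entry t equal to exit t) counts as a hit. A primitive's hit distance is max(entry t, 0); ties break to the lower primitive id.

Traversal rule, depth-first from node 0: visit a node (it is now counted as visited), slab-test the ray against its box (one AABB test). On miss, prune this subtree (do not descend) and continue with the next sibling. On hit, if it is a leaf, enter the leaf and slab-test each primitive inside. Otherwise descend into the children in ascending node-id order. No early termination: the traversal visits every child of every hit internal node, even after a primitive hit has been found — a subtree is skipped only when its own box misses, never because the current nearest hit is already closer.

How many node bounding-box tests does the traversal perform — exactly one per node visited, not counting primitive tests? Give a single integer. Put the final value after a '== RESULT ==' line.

Trace the traversal:
N0 x:[29/2,33] y:[65/3,104/3] z:[20,100/3] -> hit [65/3,33], descend [7, 10]
  N7 x:[29/2,65/2] y:[65/3,34] z:[85/3,100/3] -> hit [85/3,65/2], descend [3, 8]
    N3 x:[29/2,65/2] y:[65/3,77/3] z:[89/3,100/3] -> miss, prune
    N8 x:[37/2,25] y:[79/3,34] z:[85/3,100/3] -> miss, prune
  N10 x:[31/2,33] y:[70/3,104/3] z:[20,28] -> hit [70/3,28], descend [2, 6]
    N2 x:[31/2,18] y:[27,100/3] z:[62/3,28] -> miss, prune
    N6 x:[41/2,33] y:[70/3,104/3] z:[20,79/3] -> hit [70/3,79/3], descend [5, 12]
      N5 x:[41/2,32] y:[100/3,104/3] z:[20,26] -> miss, prune
      N12 x:[51/2,33] y:[70/3,80/3] z:[73/3,79/3] -> hit [51/2,79/3] leaf, test {P1@t=77/3, P4(miss)}

Visited [0, 7, 3, 8, 10, 2, 6, 5, 12]. Tests: 9 box, 1 leaf. Nearest: P1.

== RESULT ==
9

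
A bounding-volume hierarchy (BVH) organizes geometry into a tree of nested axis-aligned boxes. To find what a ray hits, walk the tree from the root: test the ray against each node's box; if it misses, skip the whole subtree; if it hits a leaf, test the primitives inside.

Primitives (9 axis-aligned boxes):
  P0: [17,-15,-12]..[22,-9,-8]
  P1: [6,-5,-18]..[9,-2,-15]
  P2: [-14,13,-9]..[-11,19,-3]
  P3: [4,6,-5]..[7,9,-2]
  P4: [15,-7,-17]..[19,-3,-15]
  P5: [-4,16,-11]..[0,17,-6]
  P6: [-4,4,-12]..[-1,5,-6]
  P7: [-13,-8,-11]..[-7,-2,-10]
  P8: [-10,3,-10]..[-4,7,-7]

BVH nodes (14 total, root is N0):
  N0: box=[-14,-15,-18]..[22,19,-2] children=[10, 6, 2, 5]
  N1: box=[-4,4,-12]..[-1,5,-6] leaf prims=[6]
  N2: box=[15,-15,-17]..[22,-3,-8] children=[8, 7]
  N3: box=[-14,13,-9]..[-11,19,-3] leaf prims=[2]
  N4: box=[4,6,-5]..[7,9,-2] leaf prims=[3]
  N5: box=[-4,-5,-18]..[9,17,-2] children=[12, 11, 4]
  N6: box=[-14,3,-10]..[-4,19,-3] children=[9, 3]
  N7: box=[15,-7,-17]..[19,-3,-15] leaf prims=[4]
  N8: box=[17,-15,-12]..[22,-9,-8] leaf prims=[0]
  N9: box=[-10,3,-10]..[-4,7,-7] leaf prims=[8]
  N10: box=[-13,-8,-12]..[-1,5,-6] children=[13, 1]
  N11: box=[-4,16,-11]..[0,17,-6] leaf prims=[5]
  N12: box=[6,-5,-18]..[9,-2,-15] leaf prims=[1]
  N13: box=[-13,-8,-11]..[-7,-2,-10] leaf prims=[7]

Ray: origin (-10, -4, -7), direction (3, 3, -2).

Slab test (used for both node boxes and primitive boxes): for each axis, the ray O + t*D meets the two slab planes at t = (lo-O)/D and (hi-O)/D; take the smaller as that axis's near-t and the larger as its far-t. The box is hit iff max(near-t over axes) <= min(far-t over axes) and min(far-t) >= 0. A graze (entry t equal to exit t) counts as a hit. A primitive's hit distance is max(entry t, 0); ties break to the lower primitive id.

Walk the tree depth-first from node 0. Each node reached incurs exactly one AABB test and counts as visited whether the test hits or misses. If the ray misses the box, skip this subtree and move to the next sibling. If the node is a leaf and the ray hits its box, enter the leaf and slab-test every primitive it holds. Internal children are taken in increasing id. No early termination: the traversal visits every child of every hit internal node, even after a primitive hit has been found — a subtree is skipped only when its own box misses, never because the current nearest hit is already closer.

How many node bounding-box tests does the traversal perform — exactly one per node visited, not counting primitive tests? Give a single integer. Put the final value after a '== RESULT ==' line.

Traverse from the root:
N0 x:[-4/3,32/3] y:[-11/3,23/3] z:[-5/2,11/2] -> hit [-4/3,11/2], descend [2, 5, 6, 10]
  N2 x:[25/3,32/3] y:[-11/3,1/3] z:[1/2,5] -> miss, prune
  N5 x:[2,19/3] y:[-1/3,7] z:[-5/2,11/2] -> hit [2,11/2], descend [4, 11, 12]
    N4 x:[14/3,17/3] y:[10/3,13/3] z:[-5/2,-1] -> miss, prune
    N11 x:[2,10/3] y:[20/3,7] z:[-1/2,2] -> miss, prune
    N12 x:[16/3,19/3] y:[-1/3,2/3] z:[4,11/2] -> miss, prune
  N6 x:[-4/3,2] y:[7/3,23/3] z:[-2,3/2] -> miss, prune
  N10 x:[-1,3] y:[-4/3,3] z:[-1/2,5/2] -> hit [-1/2,5/2], descend [1, 13]
    N1 x:[2,3] y:[8/3,3] z:[-1/2,5/2] -> miss, prune
    N13 x:[-1,1] y:[-4/3,2/3] z:[3/2,2] -> miss, prune

10 AABB tests over nodes [0, 2, 5, 4, 11, 12, 6, 10, 1, 13]; 0 leaves entered; closest miss.

== RESULT ==
10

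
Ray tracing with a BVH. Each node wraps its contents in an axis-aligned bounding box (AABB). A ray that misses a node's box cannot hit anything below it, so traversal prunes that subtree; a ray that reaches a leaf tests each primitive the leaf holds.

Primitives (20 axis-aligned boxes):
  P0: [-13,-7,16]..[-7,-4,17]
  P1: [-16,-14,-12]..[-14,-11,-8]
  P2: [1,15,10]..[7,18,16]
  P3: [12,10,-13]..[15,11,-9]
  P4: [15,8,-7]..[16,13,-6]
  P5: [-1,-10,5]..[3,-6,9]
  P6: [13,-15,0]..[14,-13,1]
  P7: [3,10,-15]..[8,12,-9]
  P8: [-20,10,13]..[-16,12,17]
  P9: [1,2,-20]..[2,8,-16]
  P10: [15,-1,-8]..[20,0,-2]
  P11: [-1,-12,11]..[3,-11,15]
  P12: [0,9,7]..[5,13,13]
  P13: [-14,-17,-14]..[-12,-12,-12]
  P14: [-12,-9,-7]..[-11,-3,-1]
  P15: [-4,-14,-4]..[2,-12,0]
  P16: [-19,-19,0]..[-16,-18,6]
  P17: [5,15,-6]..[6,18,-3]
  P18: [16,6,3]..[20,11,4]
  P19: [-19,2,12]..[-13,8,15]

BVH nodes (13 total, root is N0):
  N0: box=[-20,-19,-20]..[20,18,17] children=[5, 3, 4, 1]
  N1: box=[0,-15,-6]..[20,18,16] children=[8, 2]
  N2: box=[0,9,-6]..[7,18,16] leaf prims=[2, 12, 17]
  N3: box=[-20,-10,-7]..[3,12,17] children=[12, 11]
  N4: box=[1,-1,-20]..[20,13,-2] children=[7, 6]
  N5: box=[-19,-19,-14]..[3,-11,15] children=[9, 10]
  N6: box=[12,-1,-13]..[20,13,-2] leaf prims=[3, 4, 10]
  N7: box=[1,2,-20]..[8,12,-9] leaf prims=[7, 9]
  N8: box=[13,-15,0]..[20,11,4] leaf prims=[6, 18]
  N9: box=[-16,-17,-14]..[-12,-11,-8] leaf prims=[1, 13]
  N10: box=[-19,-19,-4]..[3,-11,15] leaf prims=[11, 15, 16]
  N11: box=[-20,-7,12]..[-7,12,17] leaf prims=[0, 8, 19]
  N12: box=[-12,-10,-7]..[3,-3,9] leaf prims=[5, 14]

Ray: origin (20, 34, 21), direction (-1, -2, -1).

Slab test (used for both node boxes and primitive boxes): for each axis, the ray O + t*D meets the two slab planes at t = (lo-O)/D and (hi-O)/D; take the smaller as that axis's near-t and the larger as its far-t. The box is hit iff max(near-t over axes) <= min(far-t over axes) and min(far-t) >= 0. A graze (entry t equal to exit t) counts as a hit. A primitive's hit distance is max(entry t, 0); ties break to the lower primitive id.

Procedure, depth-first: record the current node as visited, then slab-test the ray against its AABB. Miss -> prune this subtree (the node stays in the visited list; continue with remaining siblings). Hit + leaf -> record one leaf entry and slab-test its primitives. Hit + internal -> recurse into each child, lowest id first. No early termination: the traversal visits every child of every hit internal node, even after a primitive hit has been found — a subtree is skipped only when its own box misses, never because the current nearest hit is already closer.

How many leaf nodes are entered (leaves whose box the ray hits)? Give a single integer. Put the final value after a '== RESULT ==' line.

Trace the traversal:
N0 x:[0,40] y:[8,53/2] z:[4,41] -> hit [8,53/2], descend [1, 3, 4, 5]
  N1 x:[0,20] y:[8,49/2] z:[5,27] -> hit [8,20], descend [2, 8]
    N2 x:[13,20] y:[8,25/2] z:[5,27] -> miss, prune
    N8 x:[0,7] y:[23/2,49/2] z:[17,21] -> miss, prune
  N3 x:[17,40] y:[11,22] z:[4,28] -> hit [17,22], descend [11, 12]
    N11 x:[27,40] y:[11,41/2] z:[4,9] -> miss, prune
    N12 x:[17,32] y:[37/2,22] z:[12,28] -> hit [37/2,22] leaf, test {P5(miss), P14(miss)}
  N4 x:[0,19] y:[21/2,35/2] z:[23,41] -> miss, prune
  N5 x:[17,39] y:[45/2,53/2] z:[6,35] -> hit [45/2,53/2], descend [9, 10]
    N9 x:[32,36] y:[45/2,51/2] z:[29,35] -> miss, prune
    N10 x:[17,39] y:[45/2,53/2] z:[6,25] -> hit [45/2,25] leaf, test {P11(miss), P15@t=23, P16(miss)}

Visited [0, 1, 2, 8, 3, 11, 12, 4, 5, 9, 10]. Tests: 11 box, 2 leaf. Nearest: P15.

== RESULT ==
2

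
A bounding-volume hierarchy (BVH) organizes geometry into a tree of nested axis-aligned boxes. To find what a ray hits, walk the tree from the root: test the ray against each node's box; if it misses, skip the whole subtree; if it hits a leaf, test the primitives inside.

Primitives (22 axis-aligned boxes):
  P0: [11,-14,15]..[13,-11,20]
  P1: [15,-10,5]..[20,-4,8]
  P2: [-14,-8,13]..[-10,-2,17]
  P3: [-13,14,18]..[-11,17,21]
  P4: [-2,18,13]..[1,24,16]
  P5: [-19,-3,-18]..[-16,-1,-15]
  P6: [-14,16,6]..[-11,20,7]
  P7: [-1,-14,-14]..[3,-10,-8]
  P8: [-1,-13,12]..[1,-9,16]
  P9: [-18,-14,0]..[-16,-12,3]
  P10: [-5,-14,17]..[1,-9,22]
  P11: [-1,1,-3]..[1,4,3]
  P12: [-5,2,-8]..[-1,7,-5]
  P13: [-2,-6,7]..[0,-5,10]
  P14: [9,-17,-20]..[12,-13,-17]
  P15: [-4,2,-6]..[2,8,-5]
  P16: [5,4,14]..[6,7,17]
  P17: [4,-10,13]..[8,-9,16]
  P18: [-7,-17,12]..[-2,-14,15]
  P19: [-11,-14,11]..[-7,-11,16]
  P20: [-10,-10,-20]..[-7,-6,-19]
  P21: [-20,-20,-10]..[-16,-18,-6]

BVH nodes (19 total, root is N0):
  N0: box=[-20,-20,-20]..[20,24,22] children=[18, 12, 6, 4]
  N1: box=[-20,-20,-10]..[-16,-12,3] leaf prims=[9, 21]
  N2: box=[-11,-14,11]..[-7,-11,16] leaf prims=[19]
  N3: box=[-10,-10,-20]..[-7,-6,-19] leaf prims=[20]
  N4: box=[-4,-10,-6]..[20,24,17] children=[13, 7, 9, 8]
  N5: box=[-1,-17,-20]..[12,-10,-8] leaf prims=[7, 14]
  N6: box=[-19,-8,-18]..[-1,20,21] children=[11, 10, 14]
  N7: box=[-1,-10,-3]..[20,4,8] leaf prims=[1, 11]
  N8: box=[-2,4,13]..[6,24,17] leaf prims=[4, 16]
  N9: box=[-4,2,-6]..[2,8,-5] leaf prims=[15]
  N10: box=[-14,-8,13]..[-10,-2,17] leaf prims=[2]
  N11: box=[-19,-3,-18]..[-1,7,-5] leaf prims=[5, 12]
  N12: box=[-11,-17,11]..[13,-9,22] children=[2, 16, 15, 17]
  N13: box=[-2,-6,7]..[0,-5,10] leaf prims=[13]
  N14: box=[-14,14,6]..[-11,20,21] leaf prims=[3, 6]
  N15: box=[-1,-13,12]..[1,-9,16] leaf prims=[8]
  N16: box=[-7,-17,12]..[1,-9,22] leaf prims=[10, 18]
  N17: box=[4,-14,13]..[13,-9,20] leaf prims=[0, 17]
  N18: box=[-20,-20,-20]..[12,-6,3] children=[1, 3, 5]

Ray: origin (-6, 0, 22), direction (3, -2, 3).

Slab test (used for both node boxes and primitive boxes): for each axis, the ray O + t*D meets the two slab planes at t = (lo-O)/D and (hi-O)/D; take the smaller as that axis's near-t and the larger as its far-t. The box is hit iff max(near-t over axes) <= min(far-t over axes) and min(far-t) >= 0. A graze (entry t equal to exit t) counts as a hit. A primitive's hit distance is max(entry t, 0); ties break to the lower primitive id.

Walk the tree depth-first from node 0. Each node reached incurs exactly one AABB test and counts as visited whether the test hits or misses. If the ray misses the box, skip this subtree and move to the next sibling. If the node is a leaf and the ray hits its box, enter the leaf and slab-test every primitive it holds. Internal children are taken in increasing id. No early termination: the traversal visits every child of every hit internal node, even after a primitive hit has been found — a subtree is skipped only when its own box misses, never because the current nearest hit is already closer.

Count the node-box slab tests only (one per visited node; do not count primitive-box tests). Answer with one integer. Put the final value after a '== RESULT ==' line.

Trace the traversal:
N0 x:[-14/3,26/3] y:[-12,10] z:[-14,0] -> hit [-14/3,0], descend [4, 6, 12, 18]
  N4 x:[2/3,26/3] y:[-12,5] z:[-28/3,-5/3] -> miss, prune
  N6 x:[-13/3,5/3] y:[-10,4] z:[-40/3,-1/3] -> miss, prune
  N12 x:[-5/3,19/3] y:[9/2,17/2] z:[-11/3,0] -> miss, prune
  N18 x:[-14/3,6] y:[3,10] z:[-14,-19/3] -> miss, prune

order=[0, 4, 6, 12, 18]  |boxes|=5  |leaves|=0  hit=miss

== RESULT ==
5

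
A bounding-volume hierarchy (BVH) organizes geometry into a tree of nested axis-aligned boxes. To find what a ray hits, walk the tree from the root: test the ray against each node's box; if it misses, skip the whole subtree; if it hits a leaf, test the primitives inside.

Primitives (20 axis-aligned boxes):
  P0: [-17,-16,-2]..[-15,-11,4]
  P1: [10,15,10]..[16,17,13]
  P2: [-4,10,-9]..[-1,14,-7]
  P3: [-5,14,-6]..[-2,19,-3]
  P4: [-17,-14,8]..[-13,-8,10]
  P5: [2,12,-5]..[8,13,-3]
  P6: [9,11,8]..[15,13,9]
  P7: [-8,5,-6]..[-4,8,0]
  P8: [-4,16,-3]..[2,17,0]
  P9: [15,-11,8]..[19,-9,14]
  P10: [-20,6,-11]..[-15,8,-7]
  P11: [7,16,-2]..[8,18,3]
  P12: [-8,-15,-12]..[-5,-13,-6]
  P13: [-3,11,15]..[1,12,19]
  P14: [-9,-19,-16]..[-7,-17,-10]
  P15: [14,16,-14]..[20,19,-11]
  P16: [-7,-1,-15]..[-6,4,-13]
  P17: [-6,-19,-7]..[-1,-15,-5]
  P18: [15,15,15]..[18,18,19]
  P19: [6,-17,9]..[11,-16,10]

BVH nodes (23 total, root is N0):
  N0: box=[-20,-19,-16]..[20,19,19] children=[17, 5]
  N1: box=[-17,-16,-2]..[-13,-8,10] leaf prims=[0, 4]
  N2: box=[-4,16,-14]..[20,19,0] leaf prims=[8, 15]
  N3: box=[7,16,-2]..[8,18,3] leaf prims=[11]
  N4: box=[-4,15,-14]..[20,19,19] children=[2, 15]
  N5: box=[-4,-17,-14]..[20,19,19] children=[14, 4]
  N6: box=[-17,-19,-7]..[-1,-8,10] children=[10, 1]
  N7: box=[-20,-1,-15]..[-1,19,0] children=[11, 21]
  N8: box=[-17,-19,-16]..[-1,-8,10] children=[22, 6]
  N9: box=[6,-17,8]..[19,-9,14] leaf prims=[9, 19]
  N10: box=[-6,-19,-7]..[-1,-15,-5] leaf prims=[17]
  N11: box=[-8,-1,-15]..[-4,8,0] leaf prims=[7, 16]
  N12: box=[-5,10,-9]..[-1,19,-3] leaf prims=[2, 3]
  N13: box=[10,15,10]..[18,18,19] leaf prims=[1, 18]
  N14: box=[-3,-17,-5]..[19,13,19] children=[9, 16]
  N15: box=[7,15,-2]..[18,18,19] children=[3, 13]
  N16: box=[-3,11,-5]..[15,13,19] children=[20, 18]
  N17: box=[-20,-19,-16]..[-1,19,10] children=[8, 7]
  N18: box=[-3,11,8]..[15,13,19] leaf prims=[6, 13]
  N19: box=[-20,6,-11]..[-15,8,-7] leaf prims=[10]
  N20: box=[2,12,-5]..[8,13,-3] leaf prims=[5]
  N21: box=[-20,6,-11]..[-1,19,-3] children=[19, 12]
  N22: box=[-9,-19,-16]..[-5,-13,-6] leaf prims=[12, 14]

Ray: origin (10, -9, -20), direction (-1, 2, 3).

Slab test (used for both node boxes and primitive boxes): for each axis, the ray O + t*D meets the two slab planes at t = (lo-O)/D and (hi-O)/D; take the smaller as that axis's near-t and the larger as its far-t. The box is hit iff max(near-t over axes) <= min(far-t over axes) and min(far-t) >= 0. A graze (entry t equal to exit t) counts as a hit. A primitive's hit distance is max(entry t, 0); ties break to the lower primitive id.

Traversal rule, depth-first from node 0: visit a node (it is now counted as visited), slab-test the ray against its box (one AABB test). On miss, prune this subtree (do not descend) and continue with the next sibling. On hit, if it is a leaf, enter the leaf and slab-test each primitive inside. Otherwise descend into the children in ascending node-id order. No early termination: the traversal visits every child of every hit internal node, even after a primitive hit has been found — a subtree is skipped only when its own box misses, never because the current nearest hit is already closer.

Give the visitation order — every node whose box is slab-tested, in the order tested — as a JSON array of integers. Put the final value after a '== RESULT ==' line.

Trace the traversal:
N0 x:[-10,30] y:[-5,14] z:[4/3,13] -> hit [4/3,13], descend [5, 17]
  N5 x:[-10,14] y:[-4,14] z:[2,13] -> hit [2,13], descend [4, 14]
    N4 x:[-10,14] y:[12,14] z:[2,13] -> hit [12,13], descend [2, 15]
      N2 x:[-10,14] y:[25/2,14] z:[2,20/3] -> miss, prune
      N15 x:[-8,3] y:[12,27/2] z:[6,13] -> miss, prune
    N14 x:[-9,13] y:[-4,11] z:[5,13] -> hit [5,11], descend [9, 16]
      N9 x:[-9,4] y:[-4,0] z:[28/3,34/3] -> miss, prune
      N16 x:[-5,13] y:[10,11] z:[5,13] -> hit [10,11], descend [18, 20]
        N18 x:[-5,13] y:[10,11] z:[28/3,13] -> hit [10,11] leaf, test {P6(miss), P13(miss)}
        N20 x:[2,8] y:[21/2,11] z:[5,17/3] -> miss, prune
  N17 x:[11,30] y:[-5,14] z:[4/3,10] -> miss, prune

Visited [0, 5, 4, 2, 15, 14, 9, 16, 18, 20, 17]. Tests: 11 box, 1 leaf. Nearest: miss.

== RESULT ==
[0, 5, 4, 2, 15, 14, 9, 16, 18, 20, 17]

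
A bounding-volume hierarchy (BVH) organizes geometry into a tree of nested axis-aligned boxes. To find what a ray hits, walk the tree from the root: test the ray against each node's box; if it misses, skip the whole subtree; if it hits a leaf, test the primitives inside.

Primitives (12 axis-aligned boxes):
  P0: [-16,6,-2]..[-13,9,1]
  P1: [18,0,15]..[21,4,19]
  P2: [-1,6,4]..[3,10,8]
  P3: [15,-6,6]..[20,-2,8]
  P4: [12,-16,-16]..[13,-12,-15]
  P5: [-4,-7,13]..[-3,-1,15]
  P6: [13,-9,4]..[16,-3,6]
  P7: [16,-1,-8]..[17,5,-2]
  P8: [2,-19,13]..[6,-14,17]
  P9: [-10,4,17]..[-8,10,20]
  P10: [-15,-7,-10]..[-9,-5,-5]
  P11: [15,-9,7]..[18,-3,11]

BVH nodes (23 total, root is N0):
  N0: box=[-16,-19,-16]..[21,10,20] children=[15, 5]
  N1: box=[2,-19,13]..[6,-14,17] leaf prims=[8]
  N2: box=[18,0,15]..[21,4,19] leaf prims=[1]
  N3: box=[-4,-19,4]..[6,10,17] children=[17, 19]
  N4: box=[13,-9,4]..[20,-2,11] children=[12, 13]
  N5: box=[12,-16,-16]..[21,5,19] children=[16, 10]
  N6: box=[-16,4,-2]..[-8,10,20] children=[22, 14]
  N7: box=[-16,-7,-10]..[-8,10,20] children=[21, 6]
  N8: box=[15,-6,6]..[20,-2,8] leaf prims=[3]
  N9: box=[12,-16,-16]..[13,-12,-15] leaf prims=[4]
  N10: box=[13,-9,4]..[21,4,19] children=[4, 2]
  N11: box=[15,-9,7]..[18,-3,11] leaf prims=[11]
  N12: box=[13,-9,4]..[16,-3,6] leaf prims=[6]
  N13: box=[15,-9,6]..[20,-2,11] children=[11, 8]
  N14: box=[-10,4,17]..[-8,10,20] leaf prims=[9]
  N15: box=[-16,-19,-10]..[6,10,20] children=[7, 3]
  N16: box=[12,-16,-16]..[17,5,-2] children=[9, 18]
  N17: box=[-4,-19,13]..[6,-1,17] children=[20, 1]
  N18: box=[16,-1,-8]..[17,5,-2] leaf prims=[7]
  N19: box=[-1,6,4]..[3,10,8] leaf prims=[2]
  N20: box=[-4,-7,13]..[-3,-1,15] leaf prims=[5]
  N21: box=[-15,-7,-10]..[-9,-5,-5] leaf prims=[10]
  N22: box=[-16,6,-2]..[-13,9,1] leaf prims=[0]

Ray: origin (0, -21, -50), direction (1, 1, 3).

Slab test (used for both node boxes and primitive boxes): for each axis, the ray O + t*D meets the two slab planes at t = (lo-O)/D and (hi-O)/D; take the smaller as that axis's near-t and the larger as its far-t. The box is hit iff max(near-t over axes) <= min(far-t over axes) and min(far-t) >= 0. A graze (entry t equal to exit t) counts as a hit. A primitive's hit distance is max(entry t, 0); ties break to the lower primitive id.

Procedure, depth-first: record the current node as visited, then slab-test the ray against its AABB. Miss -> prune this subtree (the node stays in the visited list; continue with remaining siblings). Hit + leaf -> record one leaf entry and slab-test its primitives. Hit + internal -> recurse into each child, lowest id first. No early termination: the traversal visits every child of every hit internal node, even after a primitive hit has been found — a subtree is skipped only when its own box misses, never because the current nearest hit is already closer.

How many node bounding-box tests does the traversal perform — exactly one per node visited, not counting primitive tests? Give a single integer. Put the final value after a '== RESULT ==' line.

Traverse from the root:
N0 x:[-16,21] y:[2,31] z:[34/3,70/3] -> hit [34/3,21], descend [5, 15]
  N5 x:[12,21] y:[5,26] z:[34/3,23] -> hit [12,21], descend [10, 16]
    N10 x:[13,21] y:[12,25] z:[18,23] -> hit [18,21], descend [2, 4]
      N2 x:[18,21] y:[21,25] z:[65/3,23] -> miss, prune
      N4 x:[13,20] y:[12,19] z:[18,61/3] -> hit [18,19], descend [12, 13]
        N12 x:[13,16] y:[12,18] z:[18,56/3] -> miss, prune
        N13 x:[15,20] y:[12,19] z:[56/3,61/3] -> hit [56/3,19], descend [8, 11]
          N8 x:[15,20] y:[15,19] z:[56/3,58/3] -> hit [56/3,19] leaf, test {P3@t=56/3}
          N11 x:[15,18] y:[12,18] z:[19,61/3] -> miss, prune
    N16 x:[12,17] y:[5,26] z:[34/3,16] -> hit [12,16], descend [9, 18]
      N9 x:[12,13] y:[5,9] z:[34/3,35/3] -> miss, prune
      N18 x:[16,17] y:[20,26] z:[14,16] -> miss, prune
  N15 x:[-16,6] y:[2,31] z:[40/3,70/3] -> miss, prune

Summary -> nodes [0, 5, 10, 2, 4, 12, 13, 8, 11, 16, 9, 18, 15]; box-tests=13; leaf-entries=1; first=P3

== RESULT ==
13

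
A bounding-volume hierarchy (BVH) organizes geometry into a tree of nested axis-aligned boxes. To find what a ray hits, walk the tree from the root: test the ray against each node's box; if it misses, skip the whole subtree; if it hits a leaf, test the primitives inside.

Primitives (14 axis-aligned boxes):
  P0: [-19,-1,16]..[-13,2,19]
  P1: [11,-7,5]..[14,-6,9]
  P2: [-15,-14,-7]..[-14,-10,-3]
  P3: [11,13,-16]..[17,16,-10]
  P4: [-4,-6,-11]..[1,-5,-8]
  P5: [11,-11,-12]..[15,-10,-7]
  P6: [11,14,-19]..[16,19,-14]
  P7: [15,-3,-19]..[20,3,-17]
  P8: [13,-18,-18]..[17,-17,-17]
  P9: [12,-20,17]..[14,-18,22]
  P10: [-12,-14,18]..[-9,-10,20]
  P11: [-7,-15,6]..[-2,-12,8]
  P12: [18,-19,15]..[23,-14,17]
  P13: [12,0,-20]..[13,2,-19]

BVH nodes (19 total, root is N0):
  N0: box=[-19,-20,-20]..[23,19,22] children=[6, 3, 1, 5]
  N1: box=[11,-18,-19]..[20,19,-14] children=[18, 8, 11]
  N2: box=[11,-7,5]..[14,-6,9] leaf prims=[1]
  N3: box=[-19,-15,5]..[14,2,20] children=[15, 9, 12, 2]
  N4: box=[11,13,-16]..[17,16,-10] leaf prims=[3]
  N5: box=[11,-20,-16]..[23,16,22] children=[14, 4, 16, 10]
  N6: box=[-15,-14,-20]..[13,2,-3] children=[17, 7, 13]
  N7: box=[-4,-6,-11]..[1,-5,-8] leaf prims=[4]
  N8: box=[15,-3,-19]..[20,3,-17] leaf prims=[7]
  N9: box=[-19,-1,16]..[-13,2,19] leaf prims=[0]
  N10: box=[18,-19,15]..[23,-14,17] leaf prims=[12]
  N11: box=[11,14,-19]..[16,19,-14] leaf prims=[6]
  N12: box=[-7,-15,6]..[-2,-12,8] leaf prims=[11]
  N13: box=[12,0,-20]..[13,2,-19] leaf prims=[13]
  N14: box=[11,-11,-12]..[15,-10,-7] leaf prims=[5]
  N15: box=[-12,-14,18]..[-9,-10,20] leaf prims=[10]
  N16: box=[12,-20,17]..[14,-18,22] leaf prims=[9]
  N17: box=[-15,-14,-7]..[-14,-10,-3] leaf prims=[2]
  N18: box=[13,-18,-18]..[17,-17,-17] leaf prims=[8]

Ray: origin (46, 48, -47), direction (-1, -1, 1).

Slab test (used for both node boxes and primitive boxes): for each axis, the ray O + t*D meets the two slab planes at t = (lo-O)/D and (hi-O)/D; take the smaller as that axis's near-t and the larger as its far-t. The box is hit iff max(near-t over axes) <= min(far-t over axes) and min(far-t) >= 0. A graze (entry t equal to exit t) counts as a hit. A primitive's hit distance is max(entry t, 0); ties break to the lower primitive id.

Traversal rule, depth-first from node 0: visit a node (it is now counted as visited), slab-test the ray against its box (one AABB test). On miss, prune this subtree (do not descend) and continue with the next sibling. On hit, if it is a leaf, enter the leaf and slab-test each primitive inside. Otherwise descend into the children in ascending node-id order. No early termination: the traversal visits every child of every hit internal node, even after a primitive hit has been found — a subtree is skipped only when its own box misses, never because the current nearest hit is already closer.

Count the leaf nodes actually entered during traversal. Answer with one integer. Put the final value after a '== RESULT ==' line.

Traverse from the root:
N0 x:[23,65] y:[29,68] z:[27,69] -> hit [29,65], descend [1, 3, 5, 6]
  N1 x:[26,35] y:[29,66] z:[28,33] -> hit [29,33], descend [8, 11, 18]
    N8 x:[26,31] y:[45,51] z:[28,30] -> miss, prune
    N11 x:[30,35] y:[29,34] z:[28,33] -> hit [30,33] leaf, test {P6@t=30}
    N18 x:[29,33] y:[65,66] z:[29,30] -> miss, prune
  N3 x:[32,65] y:[46,63] z:[52,67] -> hit [52,63], descend [2, 9, 12, 15]
    N2 x:[32,35] y:[54,55] z:[52,56] -> miss, prune
    N9 x:[59,65] y:[46,49] z:[63,66] -> miss, prune
    N12 x:[48,53] y:[60,63] z:[53,55] -> miss, prune
    N15 x:[55,58] y:[58,62] z:[65,67] -> miss, prune
  N5 x:[23,35] y:[32,68] z:[31,69] -> hit [32,35], descend [4, 10, 14, 16]
    N4 x:[29,35] y:[32,35] z:[31,37] -> hit [32,35] leaf, test {P3@t=32}
    N10 x:[23,28] y:[62,67] z:[62,64] -> miss, prune
    N14 x:[31,35] y:[58,59] z:[35,40] -> miss, prune
    N16 x:[32,34] y:[66,68] z:[64,69] -> miss, prune
  N6 x:[33,61] y:[46,62] z:[27,44] -> miss, prune

order=[0, 1, 8, 11, 18, 3, 2, 9, 12, 15, 5, 4, 10, 14, 16, 6]  |boxes|=16  |leaves|=2  hit=P6

== RESULT ==
2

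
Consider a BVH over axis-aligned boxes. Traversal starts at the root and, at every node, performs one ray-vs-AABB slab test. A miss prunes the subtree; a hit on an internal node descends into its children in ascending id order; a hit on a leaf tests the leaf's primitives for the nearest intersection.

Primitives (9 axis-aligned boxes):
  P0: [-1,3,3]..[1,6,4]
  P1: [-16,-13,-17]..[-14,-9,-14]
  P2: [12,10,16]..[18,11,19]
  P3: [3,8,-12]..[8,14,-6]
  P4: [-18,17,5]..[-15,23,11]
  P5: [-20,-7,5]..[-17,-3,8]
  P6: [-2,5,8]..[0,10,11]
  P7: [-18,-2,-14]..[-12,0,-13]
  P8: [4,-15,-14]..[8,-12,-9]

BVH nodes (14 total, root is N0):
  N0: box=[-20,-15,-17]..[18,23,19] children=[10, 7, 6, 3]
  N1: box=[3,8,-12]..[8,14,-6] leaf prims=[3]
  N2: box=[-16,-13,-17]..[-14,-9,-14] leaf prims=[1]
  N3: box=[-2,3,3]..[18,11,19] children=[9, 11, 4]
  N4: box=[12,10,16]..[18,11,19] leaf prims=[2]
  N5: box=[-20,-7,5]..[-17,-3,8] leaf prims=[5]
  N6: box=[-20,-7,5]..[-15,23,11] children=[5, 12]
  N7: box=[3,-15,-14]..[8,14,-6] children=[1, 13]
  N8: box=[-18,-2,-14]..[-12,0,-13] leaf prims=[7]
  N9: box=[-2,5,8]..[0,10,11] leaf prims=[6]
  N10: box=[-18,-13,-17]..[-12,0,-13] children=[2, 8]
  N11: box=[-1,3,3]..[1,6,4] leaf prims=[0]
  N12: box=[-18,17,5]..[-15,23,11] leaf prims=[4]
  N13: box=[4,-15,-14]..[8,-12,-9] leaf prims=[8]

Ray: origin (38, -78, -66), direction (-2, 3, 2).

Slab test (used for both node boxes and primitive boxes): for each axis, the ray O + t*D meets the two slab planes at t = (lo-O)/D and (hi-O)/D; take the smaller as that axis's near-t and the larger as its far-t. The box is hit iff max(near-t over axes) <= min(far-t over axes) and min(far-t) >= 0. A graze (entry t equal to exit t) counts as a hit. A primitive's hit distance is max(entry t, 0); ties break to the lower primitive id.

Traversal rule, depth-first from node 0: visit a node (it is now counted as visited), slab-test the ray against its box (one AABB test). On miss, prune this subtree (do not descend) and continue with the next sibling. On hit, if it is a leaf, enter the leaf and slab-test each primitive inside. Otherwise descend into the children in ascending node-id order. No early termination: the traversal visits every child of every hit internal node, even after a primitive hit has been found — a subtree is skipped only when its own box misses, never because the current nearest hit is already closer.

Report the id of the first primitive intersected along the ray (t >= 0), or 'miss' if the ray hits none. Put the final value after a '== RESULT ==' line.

Walk:
N0 x:[10,29] y:[21,101/3] z:[49/2,85/2] -> hit [49/2,29], descend [3, 6, 7, 10]
  N3 x:[10,20] y:[27,89/3] z:[69/2,85/2] -> miss, prune
  N6 x:[53/2,29] y:[71/3,101/3] z:[71/2,77/2] -> miss, prune
  N7 x:[15,35/2] y:[21,92/3] z:[26,30] -> miss, prune
  N10 x:[25,28] y:[65/3,26] z:[49/2,53/2] -> hit [25,26], descend [2, 8]
    N2 x:[26,27] y:[65/3,23] z:[49/2,26] -> miss, prune
    N8 x:[25,28] y:[76/3,26] z:[26,53/2] -> hit [26,26] leaf, test {P7@t=26}

order=[0, 3, 6, 7, 10, 2, 8]  |boxes|=7  |leaves|=1  hit=P7

== RESULT ==
7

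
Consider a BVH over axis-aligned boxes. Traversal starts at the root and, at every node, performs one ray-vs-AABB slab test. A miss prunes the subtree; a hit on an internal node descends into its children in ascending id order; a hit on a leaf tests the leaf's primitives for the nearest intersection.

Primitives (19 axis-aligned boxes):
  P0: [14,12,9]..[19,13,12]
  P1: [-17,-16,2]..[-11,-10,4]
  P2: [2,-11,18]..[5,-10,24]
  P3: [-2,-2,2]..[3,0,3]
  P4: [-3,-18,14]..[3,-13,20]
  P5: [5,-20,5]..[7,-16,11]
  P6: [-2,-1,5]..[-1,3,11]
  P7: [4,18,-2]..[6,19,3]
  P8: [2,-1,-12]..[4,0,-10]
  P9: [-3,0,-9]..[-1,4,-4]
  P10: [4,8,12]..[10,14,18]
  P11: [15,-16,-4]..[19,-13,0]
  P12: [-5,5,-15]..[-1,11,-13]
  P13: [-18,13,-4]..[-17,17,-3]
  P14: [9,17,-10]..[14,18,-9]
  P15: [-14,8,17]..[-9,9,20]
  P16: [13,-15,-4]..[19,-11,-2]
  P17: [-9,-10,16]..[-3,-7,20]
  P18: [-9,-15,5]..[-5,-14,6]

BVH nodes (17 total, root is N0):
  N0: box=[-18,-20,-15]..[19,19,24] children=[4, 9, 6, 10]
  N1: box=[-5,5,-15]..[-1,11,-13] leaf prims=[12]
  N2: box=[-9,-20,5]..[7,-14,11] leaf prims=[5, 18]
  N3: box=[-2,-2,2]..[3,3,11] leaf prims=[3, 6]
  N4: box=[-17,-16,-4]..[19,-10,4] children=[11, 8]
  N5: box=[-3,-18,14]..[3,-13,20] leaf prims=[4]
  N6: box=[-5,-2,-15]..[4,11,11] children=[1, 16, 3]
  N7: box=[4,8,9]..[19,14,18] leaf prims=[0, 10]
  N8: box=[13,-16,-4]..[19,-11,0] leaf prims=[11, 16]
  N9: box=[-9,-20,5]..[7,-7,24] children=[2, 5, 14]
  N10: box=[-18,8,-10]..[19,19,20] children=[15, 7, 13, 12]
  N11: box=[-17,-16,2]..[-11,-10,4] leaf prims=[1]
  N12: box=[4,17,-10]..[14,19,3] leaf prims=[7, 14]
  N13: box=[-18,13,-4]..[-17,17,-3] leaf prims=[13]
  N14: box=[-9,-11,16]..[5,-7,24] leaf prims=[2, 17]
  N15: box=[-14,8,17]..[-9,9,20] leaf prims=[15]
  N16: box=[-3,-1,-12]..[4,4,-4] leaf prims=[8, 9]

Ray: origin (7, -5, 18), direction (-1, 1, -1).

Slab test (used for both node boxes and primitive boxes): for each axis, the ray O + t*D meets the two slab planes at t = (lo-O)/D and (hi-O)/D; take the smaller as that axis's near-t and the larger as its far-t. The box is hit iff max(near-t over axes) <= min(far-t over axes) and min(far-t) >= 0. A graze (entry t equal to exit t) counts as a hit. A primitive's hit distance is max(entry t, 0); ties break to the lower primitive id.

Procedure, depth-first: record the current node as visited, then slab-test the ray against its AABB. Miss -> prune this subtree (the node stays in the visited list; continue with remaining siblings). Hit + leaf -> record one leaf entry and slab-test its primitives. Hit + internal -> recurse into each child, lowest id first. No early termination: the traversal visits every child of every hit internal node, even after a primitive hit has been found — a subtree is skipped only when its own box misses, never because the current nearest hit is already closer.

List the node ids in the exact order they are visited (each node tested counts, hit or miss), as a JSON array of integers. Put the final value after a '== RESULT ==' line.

Walk:
N0 x:[-12,25] y:[-15,24] z:[-6,33] -> hit [-6,24], descend [4, 6, 9, 10]
  N4 x:[-12,24] y:[-11,-5] z:[14,22] -> miss, prune
  N6 x:[3,12] y:[3,16] z:[7,33] -> hit [7,12], descend [1, 3, 16]
    N1 x:[8,12] y:[10,16] z:[31,33] -> miss, prune
    N3 x:[4,9] y:[3,8] z:[7,16] -> hit [7,8] leaf, test {P3(miss), P6@t=8}
    N16 x:[3,10] y:[4,9] z:[22,30] -> miss, prune
  N9 x:[0,16] y:[-15,-2] z:[-6,13] -> miss, prune
  N10 x:[-12,25] y:[13,24] z:[-2,28] -> hit [13,24], descend [7, 12, 13, 15]
    N7 x:[-12,3] y:[13,19] z:[0,9] -> miss, prune
    N12 x:[-7,3] y:[22,24] z:[15,28] -> miss, prune
    N13 x:[24,25] y:[18,22] z:[21,22] -> miss, prune
    N15 x:[16,21] y:[13,14] z:[-2,1] -> miss, prune

Visited [0, 4, 6, 1, 3, 16, 9, 10, 7, 12, 13, 15]. Tests: 12 box, 1 leaf. Nearest: P6.

== RESULT ==
[0, 4, 6, 1, 3, 16, 9, 10, 7, 12, 13, 15]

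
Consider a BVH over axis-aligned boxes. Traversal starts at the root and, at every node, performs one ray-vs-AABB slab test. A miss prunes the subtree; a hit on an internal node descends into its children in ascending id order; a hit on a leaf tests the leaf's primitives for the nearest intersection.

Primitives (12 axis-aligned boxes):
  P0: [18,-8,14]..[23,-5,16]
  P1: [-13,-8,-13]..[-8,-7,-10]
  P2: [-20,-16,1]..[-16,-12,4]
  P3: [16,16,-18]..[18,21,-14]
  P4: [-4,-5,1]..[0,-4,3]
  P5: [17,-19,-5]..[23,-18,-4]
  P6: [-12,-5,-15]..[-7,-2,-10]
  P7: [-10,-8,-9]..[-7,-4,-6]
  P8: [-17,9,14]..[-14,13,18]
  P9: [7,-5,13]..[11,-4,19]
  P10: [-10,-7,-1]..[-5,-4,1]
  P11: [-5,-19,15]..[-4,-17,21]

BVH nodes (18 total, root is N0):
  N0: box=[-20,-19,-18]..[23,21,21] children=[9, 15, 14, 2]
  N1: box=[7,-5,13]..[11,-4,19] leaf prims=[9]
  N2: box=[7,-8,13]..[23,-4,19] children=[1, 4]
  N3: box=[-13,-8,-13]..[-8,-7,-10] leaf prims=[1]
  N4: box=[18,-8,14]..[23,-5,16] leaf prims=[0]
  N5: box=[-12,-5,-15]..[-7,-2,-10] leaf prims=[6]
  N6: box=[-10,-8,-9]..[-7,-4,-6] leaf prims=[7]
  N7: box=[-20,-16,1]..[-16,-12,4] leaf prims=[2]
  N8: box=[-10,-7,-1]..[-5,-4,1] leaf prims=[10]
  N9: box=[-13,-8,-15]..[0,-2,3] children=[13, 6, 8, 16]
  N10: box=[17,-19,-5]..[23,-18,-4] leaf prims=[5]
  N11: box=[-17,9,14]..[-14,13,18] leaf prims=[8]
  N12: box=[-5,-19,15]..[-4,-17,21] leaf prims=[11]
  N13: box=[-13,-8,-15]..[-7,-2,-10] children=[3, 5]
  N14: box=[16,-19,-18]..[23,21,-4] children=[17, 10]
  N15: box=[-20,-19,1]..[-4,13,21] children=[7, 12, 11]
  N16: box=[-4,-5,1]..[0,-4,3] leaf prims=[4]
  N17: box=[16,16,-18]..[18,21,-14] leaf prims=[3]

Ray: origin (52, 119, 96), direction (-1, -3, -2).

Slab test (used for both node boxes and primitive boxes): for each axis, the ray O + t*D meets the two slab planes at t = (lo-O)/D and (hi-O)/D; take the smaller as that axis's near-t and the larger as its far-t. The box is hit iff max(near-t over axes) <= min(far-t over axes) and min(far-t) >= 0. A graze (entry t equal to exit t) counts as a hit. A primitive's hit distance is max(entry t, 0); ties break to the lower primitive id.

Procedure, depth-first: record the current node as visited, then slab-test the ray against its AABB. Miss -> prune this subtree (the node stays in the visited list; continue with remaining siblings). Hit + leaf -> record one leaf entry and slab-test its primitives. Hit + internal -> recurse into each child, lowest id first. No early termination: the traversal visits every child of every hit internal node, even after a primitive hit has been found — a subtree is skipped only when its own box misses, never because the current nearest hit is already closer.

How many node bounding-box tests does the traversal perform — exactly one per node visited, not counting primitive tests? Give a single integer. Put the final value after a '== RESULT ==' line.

Walk:
N0 x:[29,72] y:[98/3,46] z:[75/2,57] -> hit [75/2,46], descend [2, 9, 14, 15]
  N2 x:[29,45] y:[41,127/3] z:[77/2,83/2] -> hit [41,83/2], descend [1, 4]
    N1 x:[41,45] y:[41,124/3] z:[77/2,83/2] -> hit [41,124/3] leaf, test {P9@t=41}
    N4 x:[29,34] y:[124/3,127/3] z:[40,41] -> miss, prune
  N9 x:[52,65] y:[121/3,127/3] z:[93/2,111/2] -> miss, prune
  N14 x:[29,36] y:[98/3,46] z:[50,57] -> miss, prune
  N15 x:[56,72] y:[106/3,46] z:[75/2,95/2] -> miss, prune

7 AABB tests over nodes [0, 2, 1, 4, 9, 14, 15]; 1 leaf entered; closest P9.

== RESULT ==
7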